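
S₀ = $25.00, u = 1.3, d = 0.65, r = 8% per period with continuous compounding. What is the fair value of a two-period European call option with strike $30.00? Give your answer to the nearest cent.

$4.64

Risk-neutral probability p = (e^0.08 − 0.65)/(1.3 − 0.65) = 0.4333/0.6500 = 0.6666
Terminal stock prices: S_uu = 42.25, S_ud = 21.12, S_dd = 10.56
Terminal payoffs (S − K): max(12.25, 0) = 12.25, max(-8.875, 0) = 0, max(-19.44, 0) = 0
Node u (S = 32.5): V_u = e^(−0.08)·[0.6666·12.2500 + 0.3334·0.0000] = 7.5380
Node d (S = 16.25): V_d = e^(−0.08)·[0.6666·0.0000 + 0.3334·0.0000] = 0.0000
Node 0 (S = 25): V_0 = e^(−0.08)·[0.6666·7.5380 + 0.3334·0.0000] = 4.6385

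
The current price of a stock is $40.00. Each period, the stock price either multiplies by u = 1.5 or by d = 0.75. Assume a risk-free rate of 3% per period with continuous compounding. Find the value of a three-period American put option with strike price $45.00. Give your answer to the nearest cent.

Risk-neutral probability p = (e^0.03 − 0.75)/(1.5 − 0.75) = 0.2805/0.7500 = 0.3739
Terminal stock prices: S_uuu = 135, S_uud = 67.5, S_udd = 33.75, S_ddd = 16.88
Terminal payoffs (K − S): max(-90, 0) = 0, max(-22.5, 0) = 0, max(11.25, 0) = 11.25, max(28.12, 0) = 28.12
Node uu (S = 90): continuation = e^(−0.03)·[0.3739·0.0000 + 0.6261·0.0000] = 0.0000; exercise value = 0.0000 ≤ continuation, so V_uu = 0.0000
Node ud (S = 45): continuation = e^(−0.03)·[0.3739·0.0000 + 0.6261·11.2500] = 6.8350; exercise value = 0.0000 ≤ continuation, so V_ud = 6.8350
Node dd (S = 22.5): continuation = e^(−0.03)·[0.3739·11.2500 + 0.6261·28.1250] = 21.1700; exercise value = 22.5000 > continuation, so V_dd = 22.5000 (exercise)
Node u (S = 60): continuation = e^(−0.03)·[0.3739·0.0000 + 0.6261·6.8350] = 4.1527; exercise value = 0.0000 ≤ continuation, so V_u = 4.1527
Node d (S = 30): continuation = e^(−0.03)·[0.3739·6.8350 + 0.6261·22.5000] = 16.1504; exercise value = 15.0000 ≤ continuation, so V_d = 16.1504
Node 0 (S = 40): continuation = e^(−0.03)·[0.3739·4.1527 + 0.6261·16.1504] = 11.3193; exercise value = 5.0000 ≤ continuation, so V_0 = 11.3193

$11.32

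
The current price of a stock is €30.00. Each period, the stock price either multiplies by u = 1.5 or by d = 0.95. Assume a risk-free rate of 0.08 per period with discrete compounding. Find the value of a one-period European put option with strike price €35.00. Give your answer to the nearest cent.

€4.60

Risk-neutral probability p = (1 + 0.08 − 0.95)/(1.5 − 0.95) = 0.1300/0.5500 = 0.2364
Terminal stock prices: S_u = 45, S_d = 28.5
Terminal payoffs (K − S): max(-10, 0) = 0, max(6.5, 0) = 6.5
Node 0 (S = 30): V_0 = 1/1.08·[0.2364·0.0000 + 0.7636·6.5000] = 4.5960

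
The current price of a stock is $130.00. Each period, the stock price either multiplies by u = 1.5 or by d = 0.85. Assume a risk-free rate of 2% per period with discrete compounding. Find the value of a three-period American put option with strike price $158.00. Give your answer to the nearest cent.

$38.18

Risk-neutral probability p = (1 + 0.02 − 0.85)/(1.5 − 0.85) = 0.1700/0.6500 = 0.2615
Terminal stock prices: S_uuu = 438.8, S_uud = 248.6, S_udd = 140.9, S_ddd = 79.84
Terminal payoffs (K − S): max(-280.8, 0) = 0, max(-90.62, 0) = 0, max(17.11, 0) = 17.11, max(78.16, 0) = 78.16
Node uu (S = 292.5): continuation = 1/1.02·[0.2615·0.0000 + 0.7385·0.0000] = 0.0000; exercise value = 0.0000 ≤ continuation, so V_uu = 0.0000
Node ud (S = 165.8): continuation = 1/1.02·[0.2615·0.0000 + 0.7385·17.1125] = 12.3891; exercise value = 0.0000 ≤ continuation, so V_ud = 12.3891
Node dd (S = 93.92): continuation = 1/1.02·[0.2615·17.1125 + 0.7385·78.1638] = 60.9770; exercise value = 64.0750 > continuation, so V_dd = 64.0750 (exercise)
Node u (S = 195): continuation = 1/1.02·[0.2615·0.0000 + 0.7385·12.3891] = 8.9695; exercise value = 0.0000 ≤ continuation, so V_u = 8.9695
Node d (S = 110.5): continuation = 1/1.02·[0.2615·12.3891 + 0.7385·64.0750] = 49.5658; exercise value = 47.5000 ≤ continuation, so V_d = 49.5658
Node 0 (S = 130): continuation = 1/1.02·[0.2615·8.9695 + 0.7385·49.5658] = 38.1846; exercise value = 28.0000 ≤ continuation, so V_0 = 38.1846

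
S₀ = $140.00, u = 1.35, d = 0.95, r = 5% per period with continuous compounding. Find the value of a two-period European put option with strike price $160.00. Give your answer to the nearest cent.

$16.98

Risk-neutral probability p = (e^0.05 − 0.95)/(1.35 − 0.95) = 0.1013/0.4000 = 0.2532
Terminal stock prices: S_uu = 255.2, S_ud = 179.5, S_dd = 126.3
Terminal payoffs (K − S): max(-95.15, 0) = 0, max(-19.55, 0) = 0, max(33.65, 0) = 33.65
Node u (S = 189): V_u = e^(−0.05)·[0.2532·0.0000 + 0.7468·0.0000] = 0.0000
Node d (S = 133): V_d = e^(−0.05)·[0.2532·0.0000 + 0.7468·33.6500] = 23.9049
Node 0 (S = 140): V_0 = e^(−0.05)·[0.2532·0.0000 + 0.7468·23.9049] = 16.9821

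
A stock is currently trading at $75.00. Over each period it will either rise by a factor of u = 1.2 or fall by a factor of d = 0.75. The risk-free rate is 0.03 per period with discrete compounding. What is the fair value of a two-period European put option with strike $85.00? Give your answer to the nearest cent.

$13.51

Risk-neutral probability p = (1 + 0.03 − 0.75)/(1.2 − 0.75) = 0.2800/0.4500 = 0.6222
Terminal stock prices: S_uu = 108, S_ud = 67.5, S_dd = 42.19
Terminal payoffs (K − S): max(-23, 0) = 0, max(17.5, 0) = 17.5, max(42.81, 0) = 42.81
Node u (S = 90): V_u = 1/1.03·[0.6222·0.0000 + 0.3778·17.5000] = 6.4186
Node d (S = 56.25): V_d = 1/1.03·[0.6222·17.5000 + 0.3778·42.8125] = 26.2743
Node 0 (S = 75): V_0 = 1/1.03·[0.6222·6.4186 + 0.3778·26.2743] = 13.5142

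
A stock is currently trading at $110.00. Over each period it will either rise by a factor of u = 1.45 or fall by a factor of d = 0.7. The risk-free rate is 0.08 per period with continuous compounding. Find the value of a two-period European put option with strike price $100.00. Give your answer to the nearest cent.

Risk-neutral probability p = (e^0.08 − 0.7)/(1.45 − 0.7) = 0.3833/0.7500 = 0.5110
Terminal stock prices: S_uu = 231.3, S_ud = 111.6, S_dd = 53.9
Terminal payoffs (K − S): max(-131.3, 0) = 0, max(-11.65, 0) = 0, max(46.1, 0) = 46.1
Node u (S = 159.5): V_u = e^(−0.08)·[0.5110·0.0000 + 0.4890·0.0000] = 0.0000
Node d (S = 77): V_d = e^(−0.08)·[0.5110·0.0000 + 0.4890·46.1000] = 20.8076
Node 0 (S = 110): V_0 = e^(−0.08)·[0.5110·0.0000 + 0.4890·20.8076] = 9.3917

$9.39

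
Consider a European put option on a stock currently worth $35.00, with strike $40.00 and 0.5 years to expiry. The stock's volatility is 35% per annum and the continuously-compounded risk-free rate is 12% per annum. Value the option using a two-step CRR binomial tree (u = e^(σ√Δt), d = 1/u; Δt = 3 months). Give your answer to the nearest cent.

CRR parameters: u = e^(σ√Δt) = e^(0.35·√0.25) = 1.1912, d = 1/u = 0.8395
Per-period rate: rΔt = 0.12·0.25 = 0.03, so R = e^0.03 = 1.0305
Risk-neutral probability p = (e^0.03 − 0.8395)/(1.1912 − 0.8395) = 0.1910/0.3518 = 0.5429
Terminal stock prices: S_uu = 49.67, S_ud = 35, S_dd = 24.66
Terminal payoffs (K − S): max(-9.667, 0) = 0, max(5, 0) = 5, max(15.34, 0) = 15.34
Node u (S = 41.69): V_u = e^(−0.03)·[0.5429·0.0000 + 0.4571·5.0000] = 2.2178
Node d (S = 29.38): V_d = e^(−0.03)·[0.5429·5.0000 + 0.4571·15.3359] = 9.4368
Node 0 (S = 35): V_0 = e^(−0.03)·[0.5429·2.2178 + 0.4571·9.4368] = 5.3543

$5.35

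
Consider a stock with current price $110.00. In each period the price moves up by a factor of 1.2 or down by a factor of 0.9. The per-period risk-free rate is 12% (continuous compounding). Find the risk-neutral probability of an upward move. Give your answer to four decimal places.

Risk-neutral probability p = (e^0.12 − 0.9)/(1.2 − 0.9) = 0.2275/0.3000 = 0.7583

p = 0.7583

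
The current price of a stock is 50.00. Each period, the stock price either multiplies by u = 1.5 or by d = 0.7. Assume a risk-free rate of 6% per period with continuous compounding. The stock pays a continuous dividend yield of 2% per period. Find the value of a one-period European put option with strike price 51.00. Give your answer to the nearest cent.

8.65

Per-period risk-free factor R = e^0.06 = 1.0618; dividend-adjusted growth = e^(0.06−0.02) = 1.0408.
Risk-neutral probability p = (1.0408 − 0.7)/(1.5 − 0.7) = 0.3408/0.8000 = 0.4260
Terminal stock prices: S_u = 75, S_d = 35
Terminal payoffs (K − S): max(-24, 0) = 0, max(16, 0) = 16
Node 0 (S = 50): V_0 = e^(−0.06)·[0.4260·0.0000 + 0.5740·16.0000] = 8.6490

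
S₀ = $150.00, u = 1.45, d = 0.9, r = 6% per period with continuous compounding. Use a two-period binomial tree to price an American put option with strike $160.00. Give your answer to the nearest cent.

Risk-neutral probability p = (e^0.06 − 0.9)/(1.45 − 0.9) = 0.1618/0.5500 = 0.2942
Terminal stock prices: S_uu = 315.4, S_ud = 195.8, S_dd = 121.5
Terminal payoffs (K − S): max(-155.4, 0) = 0, max(-35.75, 0) = 0, max(38.5, 0) = 38.5
Node u (S = 217.5): continuation = e^(−0.06)·[0.2942·0.0000 + 0.7058·0.0000] = 0.0000; exercise value = 0.0000 ≤ continuation, so V_u = 0.0000
Node d (S = 135): continuation = e^(−0.06)·[0.2942·0.0000 + 0.7058·38.5000] = 25.5891; exercise value = 25.0000 ≤ continuation, so V_d = 25.5891
Node 0 (S = 150): continuation = e^(−0.06)·[0.2942·0.0000 + 0.7058·25.5891] = 17.0078; exercise value = 10.0000 ≤ continuation, so V_0 = 17.0078

$17.01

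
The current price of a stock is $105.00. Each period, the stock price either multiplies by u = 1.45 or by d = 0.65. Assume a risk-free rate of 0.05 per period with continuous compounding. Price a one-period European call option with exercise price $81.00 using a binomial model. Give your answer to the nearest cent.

Risk-neutral probability p = (e^0.05 − 0.65)/(1.45 − 0.65) = 0.4013/0.8000 = 0.5016
Terminal stock prices: S_u = 152.2, S_d = 68.25
Terminal payoffs (S − K): max(71.25, 0) = 71.25, max(-12.75, 0) = 0
Node 0 (S = 105): V_0 = e^(−0.05)·[0.5016·71.2500 + 0.4984·0.0000] = 33.9952

$34.00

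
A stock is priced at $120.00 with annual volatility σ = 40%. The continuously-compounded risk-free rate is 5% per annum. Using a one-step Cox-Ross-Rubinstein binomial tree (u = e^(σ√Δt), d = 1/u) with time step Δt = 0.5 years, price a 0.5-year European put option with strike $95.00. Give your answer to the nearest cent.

$2.34

CRR parameters: u = e^(σ√Δt) = e^(0.4·√0.5) = 1.3269, d = 1/u = 0.7536
Per-period rate: rΔt = 0.05·0.5 = 0.025, so R = e^0.025 = 1.0253
Risk-neutral probability p = (e^0.025 − 0.7536)/(1.3269 − 0.7536) = 0.2717/0.5733 = 0.4739
Terminal stock prices: S_u = 159.2, S_d = 90.44
Terminal payoffs (K − S): max(-64.23, 0) = 0, max(4.563, 0) = 4.563
Node 0 (S = 120): V_0 = e^(−0.025)·[0.4739·0.0000 + 0.5261·4.5634] = 2.3415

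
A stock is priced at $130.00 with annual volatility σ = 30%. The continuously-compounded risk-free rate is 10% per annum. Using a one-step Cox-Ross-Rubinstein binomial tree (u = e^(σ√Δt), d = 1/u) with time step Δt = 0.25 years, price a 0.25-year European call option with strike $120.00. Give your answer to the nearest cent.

CRR parameters: u = e^(σ√Δt) = e^(0.3·√0.25) = 1.1618, d = 1/u = 0.8607
Per-period rate: rΔt = 0.1·0.25 = 0.025, so R = e^0.025 = 1.0253
Risk-neutral probability p = (e^0.025 − 0.8607)/(1.1618 − 0.8607) = 0.1646/0.3011 = 0.5466
Terminal stock prices: S_u = 151, S_d = 111.9
Terminal payoffs (S − K): max(31.04, 0) = 31.04, max(-8.108, 0) = 0
Node 0 (S = 130): V_0 = e^(−0.025)·[0.5466·31.0385 + 0.4534·0.0000] = 16.5479

$16.55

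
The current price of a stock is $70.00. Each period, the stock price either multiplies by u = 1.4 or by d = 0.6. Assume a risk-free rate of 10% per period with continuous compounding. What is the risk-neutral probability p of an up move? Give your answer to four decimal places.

p = 0.6315

Risk-neutral probability p = (e^0.1 − 0.6)/(1.4 − 0.6) = 0.5052/0.8000 = 0.6315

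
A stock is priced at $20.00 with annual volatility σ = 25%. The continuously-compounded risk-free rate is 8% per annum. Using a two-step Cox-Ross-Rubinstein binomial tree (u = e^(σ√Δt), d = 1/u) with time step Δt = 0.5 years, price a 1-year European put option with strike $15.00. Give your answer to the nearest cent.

$0.16

CRR parameters: u = e^(σ√Δt) = e^(0.25·√0.5) = 1.1934, d = 1/u = 0.8380
Per-period rate: rΔt = 0.08·0.5 = 0.04, so R = e^0.04 = 1.0408
Risk-neutral probability p = (e^0.04 − 0.8380)/(1.1934 − 0.8380) = 0.2028/0.3554 = 0.5708
Terminal stock prices: S_uu = 28.48, S_ud = 20, S_dd = 14.04
Terminal payoffs (K − S): max(-13.48, 0) = 0, max(-5, 0) = 0, max(0.9562, 0) = 0.9562
Node u (S = 23.87): V_u = e^(−0.04)·[0.5708·0.0000 + 0.4292·0.0000] = 0.0000
Node d (S = 16.76): V_d = e^(−0.04)·[0.5708·0.0000 + 0.4292·0.9562] = 0.3944
Node 0 (S = 20): V_0 = e^(−0.04)·[0.5708·0.0000 + 0.4292·0.3944] = 0.1626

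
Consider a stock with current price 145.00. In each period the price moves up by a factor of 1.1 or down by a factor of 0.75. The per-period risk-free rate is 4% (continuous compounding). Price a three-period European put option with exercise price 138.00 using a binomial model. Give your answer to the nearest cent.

5.37

Risk-neutral probability p = (e^0.04 − 0.75)/(1.1 − 0.75) = 0.2908/0.3500 = 0.8309
Terminal stock prices: S_uuu = 193, S_uud = 131.6, S_udd = 89.72, S_ddd = 61.17
Terminal payoffs (K − S): max(-55, 0) = 0, max(6.412, 0) = 6.412, max(48.28, 0) = 48.28, max(76.83, 0) = 76.83
Node uu (S = 175.5): V_uu = e^(−0.04)·[0.8309·0.0000 + 0.1691·6.4125] = 1.0419
Node ud (S = 119.6): V_ud = e^(−0.04)·[0.8309·6.4125 + 0.1691·48.2812] = 12.9639
Node dd (S = 81.56): V_dd = e^(−0.04)·[0.8309·48.2812 + 0.1691·76.8281] = 51.0264
Node u (S = 159.5): V_u = e^(−0.04)·[0.8309·1.0419 + 0.1691·12.9639] = 2.9382
Node d (S = 108.8): V_d = e^(−0.04)·[0.8309·12.9639 + 0.1691·51.0264] = 18.6401
Node 0 (S = 145): V_0 = e^(−0.04)·[0.8309·2.9382 + 0.1691·18.6401] = 5.3742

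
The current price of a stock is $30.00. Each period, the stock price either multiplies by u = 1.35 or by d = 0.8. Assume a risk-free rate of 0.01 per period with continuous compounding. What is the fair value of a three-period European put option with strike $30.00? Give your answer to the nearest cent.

$5.09

Risk-neutral probability p = (e^0.01 − 0.8)/(1.35 − 0.8) = 0.2101/0.5500 = 0.3819
Terminal stock prices: S_uuu = 73.81, S_uud = 43.74, S_udd = 25.92, S_ddd = 15.36
Terminal payoffs (K − S): max(-43.81, 0) = 0, max(-13.74, 0) = 0, max(4.08, 0) = 4.08, max(14.64, 0) = 14.64
Node uu (S = 54.68): V_uu = e^(−0.01)·[0.3819·0.0000 + 0.6181·0.0000] = 0.0000
Node ud (S = 32.4): V_ud = e^(−0.01)·[0.3819·0.0000 + 0.6181·4.0800] = 2.4967
Node dd (S = 19.2): V_dd = e^(−0.01)·[0.3819·4.0800 + 0.6181·14.6400] = 10.5015
Node u (S = 40.5): V_u = e^(−0.01)·[0.3819·0.0000 + 0.6181·2.4967] = 1.5278
Node d (S = 24): V_d = e^(−0.01)·[0.3819·2.4967 + 0.6181·10.5015] = 7.3703
Node 0 (S = 30): V_0 = e^(−0.01)·[0.3819·1.5278 + 0.6181·7.3703] = 5.0879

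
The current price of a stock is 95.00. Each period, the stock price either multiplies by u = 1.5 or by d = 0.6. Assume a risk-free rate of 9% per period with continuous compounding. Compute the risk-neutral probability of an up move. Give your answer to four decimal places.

Risk-neutral probability p = (e^0.09 − 0.6)/(1.5 − 0.6) = 0.4942/0.9000 = 0.5491

p = 0.5491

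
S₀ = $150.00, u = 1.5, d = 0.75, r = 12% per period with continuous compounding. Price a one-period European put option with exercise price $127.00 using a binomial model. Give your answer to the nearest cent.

Risk-neutral probability p = (e^0.12 − 0.75)/(1.5 − 0.75) = 0.3775/0.7500 = 0.5033
Terminal stock prices: S_u = 225, S_d = 112.5
Terminal payoffs (K − S): max(-98, 0) = 0, max(14.5, 0) = 14.5
Node 0 (S = 150): V_0 = e^(−0.12)·[0.5033·0.0000 + 0.4967·14.5000] = 6.3874

$6.39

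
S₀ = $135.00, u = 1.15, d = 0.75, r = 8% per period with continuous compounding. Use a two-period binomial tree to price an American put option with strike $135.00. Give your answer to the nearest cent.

Risk-neutral probability p = (e^0.08 − 0.75)/(1.15 − 0.75) = 0.3333/0.4000 = 0.8332
Terminal stock prices: S_uu = 178.5, S_ud = 116.4, S_dd = 75.94
Terminal payoffs (K − S): max(-43.54, 0) = 0, max(18.56, 0) = 18.56, max(59.06, 0) = 59.06
Node u (S = 155.2): continuation = e^(−0.08)·[0.8332·0.0000 + 0.1668·18.5625] = 2.8579; exercise value = 0.0000 ≤ continuation, so V_u = 2.8579
Node d (S = 101.2): continuation = e^(−0.08)·[0.8332·18.5625 + 0.1668·59.0625] = 23.3707; exercise value = 33.7500 > continuation, so V_d = 33.7500 (exercise)
Node 0 (S = 135): continuation = e^(−0.08)·[0.8332·2.8579 + 0.1668·33.7500] = 7.3943; exercise value = 0.0000 ≤ continuation, so V_0 = 7.3943

$7.39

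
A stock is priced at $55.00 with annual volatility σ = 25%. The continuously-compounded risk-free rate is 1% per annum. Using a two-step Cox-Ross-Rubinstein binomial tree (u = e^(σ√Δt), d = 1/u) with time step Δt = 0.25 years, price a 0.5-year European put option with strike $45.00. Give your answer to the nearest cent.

$0.59

CRR parameters: u = e^(σ√Δt) = e^(0.25·√0.25) = 1.1331, d = 1/u = 0.8825
Per-period rate: rΔt = 0.01·0.25 = 0.0025, so R = e^0.0025 = 1.0025
Risk-neutral probability p = (e^0.0025 − 0.8825)/(1.1331 − 0.8825) = 0.1200/0.2507 = 0.4788
Terminal stock prices: S_uu = 70.62, S_ud = 55, S_dd = 42.83
Terminal payoffs (K − S): max(-25.62, 0) = 0, max(-10, 0) = 0, max(2.166, 0) = 2.166
Node u (S = 62.32): V_u = e^(−0.0025)·[0.4788·0.0000 + 0.5212·0.0000] = 0.0000
Node d (S = 48.54): V_d = e^(−0.0025)·[0.4788·0.0000 + 0.5212·2.1660] = 1.1261
Node 0 (S = 55): V_0 = e^(−0.0025)·[0.4788·0.0000 + 0.5212·1.1261] = 0.5855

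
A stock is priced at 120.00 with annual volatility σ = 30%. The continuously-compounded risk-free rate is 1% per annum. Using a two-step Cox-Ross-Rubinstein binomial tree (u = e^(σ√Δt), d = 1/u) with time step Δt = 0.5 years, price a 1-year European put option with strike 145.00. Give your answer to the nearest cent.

31.57

CRR parameters: u = e^(σ√Δt) = e^(0.3·√0.5) = 1.2363, d = 1/u = 0.8089
Per-period rate: rΔt = 0.01·0.5 = 0.005, so R = e^0.005 = 1.0050
Risk-neutral probability p = (e^0.005 − 0.8089)/(1.2363 − 0.8089) = 0.1962/0.4275 = 0.4589
Terminal stock prices: S_uu = 183.4, S_ud = 120, S_dd = 78.51
Terminal payoffs (K − S): max(-38.42, 0) = 0, max(25, 0) = 25, max(66.49, 0) = 66.49
Node u (S = 148.4): V_u = e^(−0.005)·[0.4589·0.0000 + 0.5411·25.0000] = 13.4602
Node d (S = 97.06): V_d = e^(−0.005)·[0.4589·25.0000 + 0.5411·66.4899] = 47.2139
Node 0 (S = 120): V_0 = e^(−0.005)·[0.4589·13.4602 + 0.5411·47.2139] = 31.5664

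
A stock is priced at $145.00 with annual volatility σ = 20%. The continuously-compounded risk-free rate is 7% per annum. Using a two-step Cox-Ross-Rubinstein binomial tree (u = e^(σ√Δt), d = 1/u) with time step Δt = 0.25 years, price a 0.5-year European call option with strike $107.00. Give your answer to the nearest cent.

CRR parameters: u = e^(σ√Δt) = e^(0.2·√0.25) = 1.1052, d = 1/u = 0.9048
Per-period rate: rΔt = 0.07·0.25 = 0.0175, so R = e^0.0175 = 1.0177
Risk-neutral probability p = (e^0.0175 − 0.9048)/(1.1052 − 0.9048) = 0.1128/0.2003 = 0.5631
Terminal stock prices: S_uu = 177.1, S_ud = 145, S_dd = 118.7
Terminal payoffs (S − K): max(70.1, 0) = 70.1, max(38, 0) = 38, max(11.72, 0) = 11.72
Node u (S = 160.2): V_u = e^(−0.0175)·[0.5631·70.1034 + 0.4369·38.0000] = 55.1060
Node d (S = 131.2): V_d = e^(−0.0175)·[0.5631·38.0000 + 0.4369·11.7160] = 26.0576
Node 0 (S = 145): V_0 = e^(−0.0175)·[0.5631·55.1060 + 0.4369·26.0576] = 41.6802

$41.68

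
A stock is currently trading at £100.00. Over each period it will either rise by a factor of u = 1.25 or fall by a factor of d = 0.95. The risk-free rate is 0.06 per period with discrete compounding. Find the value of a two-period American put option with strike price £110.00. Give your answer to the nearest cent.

£10.00

Risk-neutral probability p = (1 + 0.06 − 0.95)/(1.25 − 0.95) = 0.1100/0.3000 = 0.3667
Terminal stock prices: S_uu = 156.2, S_ud = 118.8, S_dd = 90.25
Terminal payoffs (K − S): max(-46.25, 0) = 0, max(-8.75, 0) = 0, max(19.75, 0) = 19.75
Node u (S = 125): continuation = 1/1.06·[0.3667·0.0000 + 0.6333·0.0000] = 0.0000; exercise value = 0.0000 ≤ continuation, so V_u = 0.0000
Node d (S = 95): continuation = 1/1.06·[0.3667·0.0000 + 0.6333·19.7500] = 11.8003; exercise value = 15.0000 > continuation, so V_d = 15.0000 (exercise)
Node 0 (S = 100): continuation = 1/1.06·[0.3667·0.0000 + 0.6333·15.0000] = 8.9623; exercise value = 10.0000 > continuation, so V_0 = 10.0000 (exercise)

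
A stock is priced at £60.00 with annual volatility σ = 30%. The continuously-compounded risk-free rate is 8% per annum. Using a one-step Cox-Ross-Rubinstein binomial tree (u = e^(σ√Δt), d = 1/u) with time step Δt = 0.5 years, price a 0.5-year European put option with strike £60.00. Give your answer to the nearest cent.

£5.04

CRR parameters: u = e^(σ√Δt) = e^(0.3·√0.5) = 1.2363, d = 1/u = 0.8089
Per-period rate: rΔt = 0.08·0.5 = 0.04, so R = e^0.04 = 1.0408
Risk-neutral probability p = (e^0.04 − 0.8089)/(1.2363 − 0.8089) = 0.2320/0.4275 = 0.5426
Terminal stock prices: S_u = 74.18, S_d = 48.53
Terminal payoffs (K − S): max(-14.18, 0) = 0, max(11.47, 0) = 11.47
Node 0 (S = 60): V_0 = e^(−0.04)·[0.5426·0.0000 + 0.4574·11.4685] = 5.0396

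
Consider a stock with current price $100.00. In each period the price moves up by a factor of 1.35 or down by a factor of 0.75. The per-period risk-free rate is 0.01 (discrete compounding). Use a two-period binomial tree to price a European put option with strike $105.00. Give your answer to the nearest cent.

$17.15

Risk-neutral probability p = (1 + 0.01 − 0.75)/(1.35 − 0.75) = 0.2600/0.6000 = 0.4333
Terminal stock prices: S_uu = 182.3, S_ud = 101.2, S_dd = 56.25
Terminal payoffs (K − S): max(-77.25, 0) = 0, max(3.75, 0) = 3.75, max(48.75, 0) = 48.75
Node u (S = 135): V_u = 1/1.01·[0.4333·0.0000 + 0.5667·3.7500] = 2.1040
Node d (S = 75): V_d = 1/1.01·[0.4333·3.7500 + 0.5667·48.7500] = 28.9604
Node 0 (S = 100): V_0 = 1/1.01·[0.4333·2.1040 + 0.5667·28.9604] = 17.1511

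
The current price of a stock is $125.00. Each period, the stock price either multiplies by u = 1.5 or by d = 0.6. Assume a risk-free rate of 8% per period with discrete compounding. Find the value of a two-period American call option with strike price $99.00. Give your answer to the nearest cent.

$50.21

Risk-neutral probability p = (1 + 0.08 − 0.6)/(1.5 − 0.6) = 0.4800/0.9000 = 0.5333
Terminal stock prices: S_uu = 281.2, S_ud = 112.5, S_dd = 45
Terminal payoffs (S − K): max(182.2, 0) = 182.2, max(13.5, 0) = 13.5, max(-54, 0) = 0
Node u (S = 187.5): continuation = 1/1.08·[0.5333·182.2500 + 0.4667·13.5000] = 95.8333; exercise value = 88.5000 ≤ continuation, so V_u = 95.8333
Node d (S = 75): continuation = 1/1.08·[0.5333·13.5000 + 0.4667·0.0000] = 6.6667; exercise value = 0.0000 ≤ continuation, so V_d = 6.6667
Node 0 (S = 125): continuation = 1/1.08·[0.5333·95.8333 + 0.4667·6.6667] = 50.2058; exercise value = 26.0000 ≤ continuation, so V_0 = 50.2058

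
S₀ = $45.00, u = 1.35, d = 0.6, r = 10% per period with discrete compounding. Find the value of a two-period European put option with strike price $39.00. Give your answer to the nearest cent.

Risk-neutral probability p = (1 + 0.1 − 0.6)/(1.35 − 0.6) = 0.5000/0.7500 = 0.6667
Terminal stock prices: S_uu = 82.01, S_ud = 36.45, S_dd = 16.2
Terminal payoffs (K − S): max(-43.01, 0) = 0, max(2.55, 0) = 2.55, max(22.8, 0) = 22.8
Node u (S = 60.75): V_u = 1/1.1·[0.6667·0.0000 + 0.3333·2.5500] = 0.7727
Node d (S = 27): V_d = 1/1.1·[0.6667·2.5500 + 0.3333·22.8000] = 8.4545
Node 0 (S = 45): V_0 = 1/1.1·[0.6667·0.7727 + 0.3333·8.4545] = 3.0303

$3.03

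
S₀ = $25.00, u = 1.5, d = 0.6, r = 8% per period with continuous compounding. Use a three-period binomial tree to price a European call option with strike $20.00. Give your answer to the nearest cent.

$12.17

Risk-neutral probability p = (e^0.08 − 0.6)/(1.5 − 0.6) = 0.4833/0.9000 = 0.5370
Terminal stock prices: S_uuu = 84.38, S_uud = 33.75, S_udd = 13.5, S_ddd = 5.4
Terminal payoffs (S − K): max(64.38, 0) = 64.38, max(13.75, 0) = 13.75, max(-6.5, 0) = 0, max(-14.6, 0) = 0
Node uu (S = 56.25): V_uu = e^(−0.08)·[0.5370·64.3750 + 0.4630·13.7500] = 37.7877
Node ud (S = 22.5): V_ud = e^(−0.08)·[0.5370·13.7500 + 0.4630·0.0000] = 6.8159
Node dd (S = 9): V_dd = e^(−0.08)·[0.5370·0.0000 + 0.4630·0.0000] = 0.0000
Node u (S = 37.5): V_u = e^(−0.08)·[0.5370·37.7877 + 0.4630·6.8159] = 21.6446
Node d (S = 15): V_d = e^(−0.08)·[0.5370·6.8159 + 0.4630·0.0000] = 3.3786
Node 0 (S = 25): V_0 = e^(−0.08)·[0.5370·21.6446 + 0.4630·3.3786] = 12.1733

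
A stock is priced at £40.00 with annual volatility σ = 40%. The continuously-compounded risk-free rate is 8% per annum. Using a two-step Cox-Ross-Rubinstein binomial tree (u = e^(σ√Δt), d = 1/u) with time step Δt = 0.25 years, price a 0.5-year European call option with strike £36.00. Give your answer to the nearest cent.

£7.62

CRR parameters: u = e^(σ√Δt) = e^(0.4·√0.25) = 1.2214, d = 1/u = 0.8187
Per-period rate: rΔt = 0.08·0.25 = 0.02, so R = e^0.02 = 1.0202
Risk-neutral probability p = (e^0.02 − 0.8187)/(1.2214 − 0.8187) = 0.2015/0.4027 = 0.5003
Terminal stock prices: S_uu = 59.67, S_ud = 40, S_dd = 26.81
Terminal payoffs (S − K): max(23.67, 0) = 23.67, max(4, 0) = 4, max(-9.187, 0) = 0
Node u (S = 48.86): V_u = e^(−0.02)·[0.5003·23.6730 + 0.4997·4.0000] = 13.5690
Node d (S = 32.75): V_d = e^(−0.02)·[0.5003·4.0000 + 0.4997·0.0000] = 1.9617
Node 0 (S = 40): V_0 = e^(−0.02)·[0.5003·13.5690 + 0.4997·1.9617] = 7.6154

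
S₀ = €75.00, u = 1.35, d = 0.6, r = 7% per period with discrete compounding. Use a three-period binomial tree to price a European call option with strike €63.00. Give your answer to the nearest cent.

€31.24

Risk-neutral probability p = (1 + 0.07 − 0.6)/(1.35 − 0.6) = 0.4700/0.7500 = 0.6267
Terminal stock prices: S_uuu = 184.5, S_uud = 82.01, S_udd = 36.45, S_ddd = 16.2
Terminal payoffs (S − K): max(121.5, 0) = 121.5, max(19.01, 0) = 19.01, max(-26.55, 0) = 0, max(-46.8, 0) = 0
Node uu (S = 136.7): V_uu = 1/1.07·[0.6267·121.5281 + 0.3733·19.0125] = 77.8090
Node ud (S = 60.75): V_ud = 1/1.07·[0.6267·19.0125 + 0.3733·0.0000] = 11.1350
Node dd (S = 27): V_dd = 1/1.07·[0.6267·0.0000 + 0.3733·0.0000] = 0.0000
Node u (S = 101.2): V_u = 1/1.07·[0.6267·77.8090 + 0.3733·11.1350] = 49.4555
Node d (S = 45): V_d = 1/1.07·[0.6267·11.1350 + 0.3733·0.0000] = 6.5215
Node 0 (S = 75): V_0 = 1/1.07·[0.6267·49.4555 + 0.3733·6.5215] = 31.2400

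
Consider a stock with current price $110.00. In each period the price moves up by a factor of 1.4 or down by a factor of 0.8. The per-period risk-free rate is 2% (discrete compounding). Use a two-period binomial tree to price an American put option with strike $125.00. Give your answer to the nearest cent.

$23.38

Risk-neutral probability p = (1 + 0.02 − 0.8)/(1.4 − 0.8) = 0.2200/0.6000 = 0.3667
Terminal stock prices: S_uu = 215.6, S_ud = 123.2, S_dd = 70.4
Terminal payoffs (K − S): max(-90.6, 0) = 0, max(1.8, 0) = 1.8, max(54.6, 0) = 54.6
Node u (S = 154): continuation = 1/1.02·[0.3667·0.0000 + 0.6333·1.8000] = 1.1176; exercise value = 0.0000 ≤ continuation, so V_u = 1.1176
Node d (S = 88): continuation = 1/1.02·[0.3667·1.8000 + 0.6333·54.6000] = 34.5490; exercise value = 37.0000 > continuation, so V_d = 37.0000 (exercise)
Node 0 (S = 110): continuation = 1/1.02·[0.3667·1.1176 + 0.6333·37.0000] = 23.3756; exercise value = 15.0000 ≤ continuation, so V_0 = 23.3756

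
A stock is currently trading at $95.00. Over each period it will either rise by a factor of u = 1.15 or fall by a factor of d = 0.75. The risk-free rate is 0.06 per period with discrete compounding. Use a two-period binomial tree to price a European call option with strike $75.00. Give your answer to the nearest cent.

Risk-neutral probability p = (1 + 0.06 − 0.75)/(1.15 − 0.75) = 0.3100/0.4000 = 0.7750
Terminal stock prices: S_uu = 125.6, S_ud = 81.94, S_dd = 53.44
Terminal payoffs (S − K): max(50.64, 0) = 50.64, max(6.937, 0) = 6.937, max(-21.56, 0) = 0
Node u (S = 109.2): V_u = 1/1.06·[0.7750·50.6375 + 0.2250·6.9375] = 38.4953
Node d (S = 71.25): V_d = 1/1.06·[0.7750·6.9375 + 0.2250·0.0000] = 5.0722
Node 0 (S = 95): V_0 = 1/1.06·[0.7750·38.4953 + 0.2250·5.0722] = 29.2218

$29.22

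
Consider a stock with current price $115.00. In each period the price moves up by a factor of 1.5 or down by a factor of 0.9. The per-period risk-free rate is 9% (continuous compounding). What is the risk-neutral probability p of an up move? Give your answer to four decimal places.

p = 0.3236

Risk-neutral probability p = (e^0.09 − 0.9)/(1.5 − 0.9) = 0.1942/0.6000 = 0.3236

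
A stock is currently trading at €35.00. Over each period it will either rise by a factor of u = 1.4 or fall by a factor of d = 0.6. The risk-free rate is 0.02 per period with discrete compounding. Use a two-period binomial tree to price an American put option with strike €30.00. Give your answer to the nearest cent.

Risk-neutral probability p = (1 + 0.02 − 0.6)/(1.4 − 0.6) = 0.4200/0.8000 = 0.5250
Terminal stock prices: S_uu = 68.6, S_ud = 29.4, S_dd = 12.6
Terminal payoffs (K − S): max(-38.6, 0) = 0, max(0.6, 0) = 0.6, max(17.4, 0) = 17.4
Node u (S = 49): continuation = 1/1.02·[0.5250·0.0000 + 0.4750·0.6000] = 0.2794; exercise value = 0.0000 ≤ continuation, so V_u = 0.2794
Node d (S = 21): continuation = 1/1.02·[0.5250·0.6000 + 0.4750·17.4000] = 8.4118; exercise value = 9.0000 > continuation, so V_d = 9.0000 (exercise)
Node 0 (S = 35): continuation = 1/1.02·[0.5250·0.2794 + 0.4750·9.0000] = 4.3350; exercise value = 0.0000 ≤ continuation, so V_0 = 4.3350

€4.33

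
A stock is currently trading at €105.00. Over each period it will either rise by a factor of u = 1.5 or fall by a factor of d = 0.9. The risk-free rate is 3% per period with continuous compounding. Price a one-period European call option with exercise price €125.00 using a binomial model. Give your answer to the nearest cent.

Risk-neutral probability p = (e^0.03 − 0.9)/(1.5 − 0.9) = 0.1305/0.6000 = 0.2174
Terminal stock prices: S_u = 157.5, S_d = 94.5
Terminal payoffs (S − K): max(32.5, 0) = 32.5, max(-30.5, 0) = 0
Node 0 (S = 105): V_0 = e^(−0.03)·[0.2174·32.5000 + 0.7826·0.0000] = 6.8574

€6.86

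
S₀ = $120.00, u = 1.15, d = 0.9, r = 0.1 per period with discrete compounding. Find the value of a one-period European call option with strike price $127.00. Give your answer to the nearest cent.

$8.00

Risk-neutral probability p = (1 + 0.1 − 0.9)/(1.15 − 0.9) = 0.2000/0.2500 = 0.8000
Terminal stock prices: S_u = 138, S_d = 108
Terminal payoffs (S − K): max(11, 0) = 11, max(-19, 0) = 0
Node 0 (S = 120): V_0 = 1/1.1·[0.8000·11.0000 + 0.2000·0.0000] = 8.0000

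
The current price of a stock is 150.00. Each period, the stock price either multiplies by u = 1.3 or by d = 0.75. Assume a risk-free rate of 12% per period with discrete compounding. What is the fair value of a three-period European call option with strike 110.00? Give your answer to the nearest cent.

72.92

Risk-neutral probability p = (1 + 0.12 − 0.75)/(1.3 − 0.75) = 0.3700/0.5500 = 0.6727
Terminal stock prices: S_uuu = 329.6, S_uud = 190.1, S_udd = 109.7, S_ddd = 63.28
Terminal payoffs (S − K): max(219.6, 0) = 219.6, max(80.13, 0) = 80.13, max(-0.3125, 0) = 0, max(-46.72, 0) = 0
Node uu (S = 253.5): V_uu = 1/1.12·[0.6727·219.5500 + 0.3273·80.1250] = 155.2857
Node ud (S = 146.2): V_ud = 1/1.12·[0.6727·80.1250 + 0.3273·0.0000] = 48.1270
Node dd (S = 84.38): V_dd = 1/1.12·[0.6727·0.0000 + 0.3273·0.0000] = 0.0000
Node u (S = 195): V_u = 1/1.12·[0.6727·155.2857 + 0.3273·48.1270] = 107.3354
Node d (S = 112.5): V_d = 1/1.12·[0.6727·48.1270 + 0.3273·0.0000] = 28.9075
Node 0 (S = 150): V_0 = 1/1.12·[0.6727·107.3354 + 0.3273·28.9075] = 72.9179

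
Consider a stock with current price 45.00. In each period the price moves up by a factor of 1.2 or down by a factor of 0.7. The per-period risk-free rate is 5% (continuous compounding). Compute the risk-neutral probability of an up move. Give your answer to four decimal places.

Risk-neutral probability p = (e^0.05 − 0.7)/(1.2 − 0.7) = 0.3513/0.5000 = 0.7025

p = 0.7025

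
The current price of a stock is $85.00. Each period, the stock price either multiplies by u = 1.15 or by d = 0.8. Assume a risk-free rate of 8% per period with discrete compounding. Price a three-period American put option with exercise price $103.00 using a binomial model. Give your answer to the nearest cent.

$18.00

Risk-neutral probability p = (1 + 0.08 − 0.8)/(1.15 − 0.8) = 0.2800/0.3500 = 0.8000
Terminal stock prices: S_uuu = 129.3, S_uud = 89.93, S_udd = 62.56, S_ddd = 43.52
Terminal payoffs (K − S): max(-26.27, 0) = 0, max(13.07, 0) = 13.07, max(40.44, 0) = 40.44, max(59.48, 0) = 59.48
Node uu (S = 112.4): continuation = 1/1.08·[0.8000·0.0000 + 0.2000·13.0700] = 2.4204; exercise value = 0.0000 ≤ continuation, so V_uu = 2.4204
Node ud (S = 78.2): continuation = 1/1.08·[0.8000·13.0700 + 0.2000·40.4400] = 17.1704; exercise value = 24.8000 > continuation, so V_ud = 24.8000 (exercise)
Node dd (S = 54.4): continuation = 1/1.08·[0.8000·40.4400 + 0.2000·59.4800] = 40.9704; exercise value = 48.6000 > continuation, so V_dd = 48.6000 (exercise)
Node u (S = 97.75): continuation = 1/1.08·[0.8000·2.4204 + 0.2000·24.8000] = 6.3855; exercise value = 5.2500 ≤ continuation, so V_u = 6.3855
Node d (S = 68): continuation = 1/1.08·[0.8000·24.8000 + 0.2000·48.6000] = 27.3704; exercise value = 35.0000 > continuation, so V_d = 35.0000 (exercise)
Node 0 (S = 85): continuation = 1/1.08·[0.8000·6.3855 + 0.2000·35.0000] = 11.2115; exercise value = 18.0000 > continuation, so V_0 = 18.0000 (exercise)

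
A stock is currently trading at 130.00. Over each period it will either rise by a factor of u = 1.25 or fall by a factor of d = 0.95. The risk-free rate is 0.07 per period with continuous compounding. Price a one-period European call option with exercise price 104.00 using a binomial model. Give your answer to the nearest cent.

33.03

Risk-neutral probability p = (e^0.07 − 0.95)/(1.25 − 0.95) = 0.1225/0.3000 = 0.4084
Terminal stock prices: S_u = 162.5, S_d = 123.5
Terminal payoffs (S − K): max(58.5, 0) = 58.5, max(19.5, 0) = 19.5
Node 0 (S = 130): V_0 = e^(−0.07)·[0.4084·58.5000 + 0.5916·19.5000] = 33.0310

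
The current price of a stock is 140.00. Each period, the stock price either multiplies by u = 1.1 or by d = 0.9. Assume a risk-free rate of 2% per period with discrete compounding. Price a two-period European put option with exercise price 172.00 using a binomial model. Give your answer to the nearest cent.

Risk-neutral probability p = (1 + 0.02 − 0.9)/(1.1 − 0.9) = 0.1200/0.2000 = 0.6000
Terminal stock prices: S_uu = 169.4, S_ud = 138.6, S_dd = 113.4
Terminal payoffs (K − S): max(2.6, 0) = 2.6, max(33.4, 0) = 33.4, max(58.6, 0) = 58.6
Node u (S = 154): V_u = 1/1.02·[0.6000·2.6000 + 0.4000·33.4000] = 14.6275
Node d (S = 126): V_d = 1/1.02·[0.6000·33.4000 + 0.4000·58.6000] = 42.6275
Node 0 (S = 140): V_0 = 1/1.02·[0.6000·14.6275 + 0.4000·42.6275] = 25.3210

25.32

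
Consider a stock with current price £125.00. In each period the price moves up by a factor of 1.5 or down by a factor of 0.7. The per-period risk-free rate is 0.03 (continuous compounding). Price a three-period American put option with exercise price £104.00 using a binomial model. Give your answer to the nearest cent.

Risk-neutral probability p = (e^0.03 − 0.7)/(1.5 − 0.7) = 0.3305/0.8000 = 0.4131
Terminal stock prices: S_uuu = 421.9, S_uud = 196.9, S_udd = 91.87, S_ddd = 42.87
Terminal payoffs (K − S): max(-317.9, 0) = 0, max(-92.88, 0) = 0, max(12.13, 0) = 12.13, max(61.13, 0) = 61.13
Node uu (S = 281.2): continuation = e^(−0.03)·[0.4131·0.0000 + 0.5869·0.0000] = 0.0000; exercise value = 0.0000 ≤ continuation, so V_uu = 0.0000
Node ud (S = 131.2): continuation = e^(−0.03)·[0.4131·0.0000 + 0.5869·12.1250] = 6.9062; exercise value = 0.0000 ≤ continuation, so V_ud = 6.9062
Node dd (S = 61.25): continuation = e^(−0.03)·[0.4131·12.1250 + 0.5869·61.1250] = 39.6763; exercise value = 42.7500 > continuation, so V_dd = 42.7500 (exercise)
Node u (S = 187.5): continuation = e^(−0.03)·[0.4131·0.0000 + 0.5869·6.9062] = 3.9337; exercise value = 0.0000 ≤ continuation, so V_u = 3.9337
Node d (S = 87.5): continuation = e^(−0.03)·[0.4131·6.9062 + 0.5869·42.7500] = 27.1182; exercise value = 16.5000 ≤ continuation, so V_d = 27.1182
Node 0 (S = 125): continuation = e^(−0.03)·[0.4131·3.9337 + 0.5869·27.1182] = 17.0230; exercise value = 0.0000 ≤ continuation, so V_0 = 17.0230

£17.02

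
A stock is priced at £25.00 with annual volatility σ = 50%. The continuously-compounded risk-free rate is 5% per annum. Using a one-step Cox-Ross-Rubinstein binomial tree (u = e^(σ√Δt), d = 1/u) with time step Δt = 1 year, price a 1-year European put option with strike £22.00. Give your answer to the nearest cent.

CRR parameters: u = e^(σ√Δt) = e^(0.5·√1) = 1.6487, d = 1/u = 0.6065
Per-period rate: rΔt = 0.05·1 = 0.05, so R = e^0.05 = 1.0513
Risk-neutral probability p = (e^0.05 − 0.6065)/(1.6487 − 0.6065) = 0.4447/1.0422 = 0.4267
Terminal stock prices: S_u = 41.22, S_d = 15.16
Terminal payoffs (K − S): max(-19.22, 0) = 0, max(6.837, 0) = 6.837
Node 0 (S = 25): V_0 = e^(−0.05)·[0.4267·0.0000 + 0.5733·6.8367] = 3.7281

£3.73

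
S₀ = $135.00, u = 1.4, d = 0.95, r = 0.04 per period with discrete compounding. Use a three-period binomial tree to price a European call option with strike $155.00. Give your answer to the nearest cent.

$15.07

Risk-neutral probability p = (1 + 0.04 − 0.95)/(1.4 − 0.95) = 0.0900/0.4500 = 0.2000
Terminal stock prices: S_uuu = 370.4, S_uud = 251.4, S_udd = 170.6, S_ddd = 115.7
Terminal payoffs (S − K): max(215.4, 0) = 215.4, max(96.37, 0) = 96.37, max(15.57, 0) = 15.57, max(-39.25, 0) = 0
Node uu (S = 264.6): V_uu = 1/1.04·[0.2000·215.4400 + 0.8000·96.3700] = 115.5615
Node ud (S = 179.5): V_ud = 1/1.04·[0.2000·96.3700 + 0.8000·15.5725] = 30.5115
Node dd (S = 121.8): V_dd = 1/1.04·[0.2000·15.5725 + 0.8000·0.0000] = 2.9947
Node u (S = 189): V_u = 1/1.04·[0.2000·115.5615 + 0.8000·30.5115] = 45.6938
Node d (S = 128.2): V_d = 1/1.04·[0.2000·30.5115 + 0.8000·2.9947] = 8.1712
Node 0 (S = 135): V_0 = 1/1.04·[0.2000·45.6938 + 0.8000·8.1712] = 15.0728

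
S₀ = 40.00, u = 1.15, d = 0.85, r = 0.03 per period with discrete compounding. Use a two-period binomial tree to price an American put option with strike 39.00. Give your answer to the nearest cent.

1.94

Risk-neutral probability p = (1 + 0.03 − 0.85)/(1.15 − 0.85) = 0.1800/0.3000 = 0.6000
Terminal stock prices: S_uu = 52.9, S_ud = 39.1, S_dd = 28.9
Terminal payoffs (K − S): max(-13.9, 0) = 0, max(-0.1, 0) = 0, max(10.1, 0) = 10.1
Node u (S = 46): continuation = 1/1.03·[0.6000·0.0000 + 0.4000·0.0000] = 0.0000; exercise value = 0.0000 ≤ continuation, so V_u = 0.0000
Node d (S = 34): continuation = 1/1.03·[0.6000·0.0000 + 0.4000·10.1000] = 3.9223; exercise value = 5.0000 > continuation, so V_d = 5.0000 (exercise)
Node 0 (S = 40): continuation = 1/1.03·[0.6000·0.0000 + 0.4000·5.0000] = 1.9417; exercise value = 0.0000 ≤ continuation, so V_0 = 1.9417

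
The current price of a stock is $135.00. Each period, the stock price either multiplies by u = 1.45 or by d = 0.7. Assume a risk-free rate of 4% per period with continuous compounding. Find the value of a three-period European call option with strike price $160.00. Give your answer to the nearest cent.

Risk-neutral probability p = (e^0.04 − 0.7)/(1.45 − 0.7) = 0.3408/0.7500 = 0.4544
Terminal stock prices: S_uuu = 411.6, S_uud = 198.7, S_udd = 95.92, S_ddd = 46.3
Terminal payoffs (S − K): max(251.6, 0) = 251.6, max(38.69, 0) = 38.69, max(-64.08, 0) = 0, max(-113.7, 0) = 0
Node uu (S = 283.8): V_uu = e^(−0.04)·[0.4544·251.5644 + 0.5456·38.6862] = 130.1112
Node ud (S = 137): V_ud = e^(−0.04)·[0.4544·38.6862 + 0.5456·0.0000] = 16.8903
Node dd (S = 66.15): V_dd = e^(−0.04)·[0.4544·0.0000 + 0.5456·0.0000] = 0.0000
Node u (S = 195.8): V_u = e^(−0.04)·[0.4544·130.1112 + 0.5456·16.8903] = 65.6599
Node d (S = 94.5): V_d = e^(−0.04)·[0.4544·16.8903 + 0.5456·0.0000] = 7.3742
Node 0 (S = 135): V_0 = e^(−0.04)·[0.4544·65.6599 + 0.5456·7.3742] = 32.5324

$32.53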